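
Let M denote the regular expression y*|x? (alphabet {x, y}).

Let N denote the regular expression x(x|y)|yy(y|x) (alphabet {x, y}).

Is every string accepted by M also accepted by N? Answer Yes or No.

The empty string ε is in L(M) but not in L(N).
So L(M) ⊄ L(N).

No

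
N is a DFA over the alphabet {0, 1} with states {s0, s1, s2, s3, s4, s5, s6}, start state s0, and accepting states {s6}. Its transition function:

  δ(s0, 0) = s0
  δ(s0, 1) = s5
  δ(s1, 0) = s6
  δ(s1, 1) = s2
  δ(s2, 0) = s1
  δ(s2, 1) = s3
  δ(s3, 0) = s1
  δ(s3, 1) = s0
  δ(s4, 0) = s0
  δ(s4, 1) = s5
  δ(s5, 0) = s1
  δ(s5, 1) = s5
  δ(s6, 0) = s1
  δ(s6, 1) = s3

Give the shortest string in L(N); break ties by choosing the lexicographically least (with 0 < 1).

A breadth-first search from s0 reaches an accepting state first via the path s0 → s5 → s1 → s6 on input 100.
No string of length < 3 is accepted (BFS exhausts all shorter strings without reaching an accepting state), and 100 is the lexicographically least accepting string of length 3.

100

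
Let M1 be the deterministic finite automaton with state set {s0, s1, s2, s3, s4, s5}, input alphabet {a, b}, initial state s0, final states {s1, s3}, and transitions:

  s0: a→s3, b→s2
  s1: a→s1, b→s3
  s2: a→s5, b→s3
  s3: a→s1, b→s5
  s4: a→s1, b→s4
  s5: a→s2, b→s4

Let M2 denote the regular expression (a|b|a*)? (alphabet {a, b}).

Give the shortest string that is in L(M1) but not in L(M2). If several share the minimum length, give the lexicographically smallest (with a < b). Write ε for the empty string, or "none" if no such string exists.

bb

The string bb is accepted by M1 but not by M2.
No shorter string lies in the difference, and bb is the lexicographically first length-2 string in L(M1) \ L(M2).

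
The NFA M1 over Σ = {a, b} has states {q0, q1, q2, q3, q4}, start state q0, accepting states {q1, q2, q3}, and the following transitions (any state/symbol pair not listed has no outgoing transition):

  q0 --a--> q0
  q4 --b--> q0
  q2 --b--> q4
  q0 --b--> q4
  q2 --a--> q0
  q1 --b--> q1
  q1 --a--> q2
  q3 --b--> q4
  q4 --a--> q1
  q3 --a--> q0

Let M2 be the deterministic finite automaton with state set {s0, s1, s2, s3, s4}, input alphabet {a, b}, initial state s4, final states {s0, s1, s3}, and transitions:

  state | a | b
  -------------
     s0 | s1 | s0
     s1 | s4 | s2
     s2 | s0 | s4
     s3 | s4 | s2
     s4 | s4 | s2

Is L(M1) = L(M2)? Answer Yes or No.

Yes

Exploring the product automaton M1 × M2 from the start pair (q0, s4), following both machines on each input symbol, reaches 4 state pairs: (q0, s4), (q4, s2), (q1, s0), (q2, s1).
M1 accepts in {q1, q2, q3} and M2 accepts in {s0, s1, s3}. In every reachable pair the two components are either both accepting — (q1, s0), (q2, s1) — or both non-accepting, so no string is accepted by exactly one of the machines: L(M1) \ L(M2) and L(M2) \ L(M1) are both empty.
Hence every string is accepted by M1 iff it is accepted by M2, and the two languages coincide.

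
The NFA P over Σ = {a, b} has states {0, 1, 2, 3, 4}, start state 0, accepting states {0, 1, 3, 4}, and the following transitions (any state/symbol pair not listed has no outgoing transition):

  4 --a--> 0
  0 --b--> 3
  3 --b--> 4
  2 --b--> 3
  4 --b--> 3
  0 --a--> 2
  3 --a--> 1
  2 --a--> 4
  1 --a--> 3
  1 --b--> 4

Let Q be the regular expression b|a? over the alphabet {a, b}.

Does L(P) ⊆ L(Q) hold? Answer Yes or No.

No

The string aa is in L(P) but not in L(Q).
So L(P) ⊄ L(Q).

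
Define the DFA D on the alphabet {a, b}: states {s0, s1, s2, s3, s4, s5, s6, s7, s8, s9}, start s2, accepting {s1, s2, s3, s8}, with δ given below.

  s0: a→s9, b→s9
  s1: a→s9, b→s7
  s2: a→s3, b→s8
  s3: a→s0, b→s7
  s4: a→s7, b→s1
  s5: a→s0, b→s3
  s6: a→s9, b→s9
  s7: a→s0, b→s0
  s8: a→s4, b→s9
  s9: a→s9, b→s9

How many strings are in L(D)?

4

The useful subgraph on states {s1, s2, s3, s4, s8} is acyclic, so L(D) is finite; the longest accepting path visits 4 useful states, giving maximum string length 3.
Counting accepting paths from s2 by length: 1 of length 0, 2 of length 1, 1 of length 3. Total 4.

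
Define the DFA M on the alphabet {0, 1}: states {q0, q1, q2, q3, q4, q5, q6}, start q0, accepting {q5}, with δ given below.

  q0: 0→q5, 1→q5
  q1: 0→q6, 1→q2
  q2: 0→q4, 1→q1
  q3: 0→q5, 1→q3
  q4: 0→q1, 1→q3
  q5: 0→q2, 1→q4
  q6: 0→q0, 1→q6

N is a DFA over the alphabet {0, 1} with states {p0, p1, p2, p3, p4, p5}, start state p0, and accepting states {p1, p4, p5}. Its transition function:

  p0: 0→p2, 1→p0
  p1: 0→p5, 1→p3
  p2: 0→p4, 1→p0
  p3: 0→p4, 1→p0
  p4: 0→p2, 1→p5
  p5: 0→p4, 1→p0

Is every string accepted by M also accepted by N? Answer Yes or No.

No

The string 0 is in L(M) but not in L(N).
So L(M) ⊄ L(N).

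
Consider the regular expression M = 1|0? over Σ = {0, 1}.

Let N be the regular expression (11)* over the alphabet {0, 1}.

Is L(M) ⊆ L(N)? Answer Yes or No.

No

The string 0 is in L(M) but not in L(N).
So L(M) ⊄ L(N).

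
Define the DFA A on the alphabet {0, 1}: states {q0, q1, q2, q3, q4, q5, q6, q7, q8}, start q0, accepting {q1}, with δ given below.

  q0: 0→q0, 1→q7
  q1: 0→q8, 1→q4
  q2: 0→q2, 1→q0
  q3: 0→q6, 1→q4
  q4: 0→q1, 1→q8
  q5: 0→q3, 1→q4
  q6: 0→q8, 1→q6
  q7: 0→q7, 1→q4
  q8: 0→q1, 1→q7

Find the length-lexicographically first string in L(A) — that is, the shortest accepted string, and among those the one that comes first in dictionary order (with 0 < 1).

110

A breadth-first search from q0 reaches an accepting state first via the path q0 → q7 → q4 → q1 on input 110.
No string of length < 3 is accepted (BFS exhausts all shorter strings without reaching an accepting state), and 110 is the lexicographically least accepting string of length 3.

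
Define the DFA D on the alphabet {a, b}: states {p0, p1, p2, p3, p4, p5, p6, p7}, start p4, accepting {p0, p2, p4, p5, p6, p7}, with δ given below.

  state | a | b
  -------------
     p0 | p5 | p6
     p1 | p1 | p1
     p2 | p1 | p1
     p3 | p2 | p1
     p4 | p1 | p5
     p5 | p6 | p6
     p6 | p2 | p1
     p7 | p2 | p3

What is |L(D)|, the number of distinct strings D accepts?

6

The useful subgraph on states {p2, p4, p5, p6} is acyclic, so L(D) is finite; the longest accepting path visits 4 useful states, giving maximum string length 3.
Counting accepting paths from p4 by length: 1 of length 0, 1 of length 1, 2 of length 2, 2 of length 3. Total 6.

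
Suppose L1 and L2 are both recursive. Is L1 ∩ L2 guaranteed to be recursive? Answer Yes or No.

Run both deciders on the input and accept iff both accept; the combined machine always halts.
So the recursive languages are closed under intersection.

Yes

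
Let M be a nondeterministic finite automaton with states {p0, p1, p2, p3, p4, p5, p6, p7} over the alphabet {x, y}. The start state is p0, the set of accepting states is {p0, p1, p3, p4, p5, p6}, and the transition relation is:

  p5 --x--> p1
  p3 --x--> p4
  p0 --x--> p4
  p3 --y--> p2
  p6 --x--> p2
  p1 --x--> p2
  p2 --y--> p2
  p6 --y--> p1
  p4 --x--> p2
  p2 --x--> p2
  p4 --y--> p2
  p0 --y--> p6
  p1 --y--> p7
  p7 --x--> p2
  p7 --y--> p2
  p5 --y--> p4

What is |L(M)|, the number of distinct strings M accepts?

The useful subgraph on states {p0, p1, p4, p6} is acyclic, so L(M) is finite; the longest accepting path visits 3 useful states, giving maximum string length 2.
Counting accepting paths from p0 by length: 1 of length 0, 2 of length 1, 1 of length 2. Total 4.

4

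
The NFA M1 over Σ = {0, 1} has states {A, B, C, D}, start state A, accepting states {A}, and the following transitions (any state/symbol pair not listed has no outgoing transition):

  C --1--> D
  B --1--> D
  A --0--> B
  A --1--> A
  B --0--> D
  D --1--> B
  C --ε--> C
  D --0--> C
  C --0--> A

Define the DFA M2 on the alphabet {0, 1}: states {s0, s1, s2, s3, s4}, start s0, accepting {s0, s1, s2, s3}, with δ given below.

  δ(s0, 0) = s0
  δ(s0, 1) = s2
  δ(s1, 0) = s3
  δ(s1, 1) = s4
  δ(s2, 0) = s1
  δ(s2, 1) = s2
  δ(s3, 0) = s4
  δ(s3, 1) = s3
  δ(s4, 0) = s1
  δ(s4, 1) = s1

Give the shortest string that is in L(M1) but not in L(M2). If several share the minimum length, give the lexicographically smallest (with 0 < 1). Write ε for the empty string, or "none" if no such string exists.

001000

The string 001000 is accepted by M1 but not by M2.
No shorter string lies in the difference, and 001000 is the lexicographically first length-6 string in L(M1) \ L(M2).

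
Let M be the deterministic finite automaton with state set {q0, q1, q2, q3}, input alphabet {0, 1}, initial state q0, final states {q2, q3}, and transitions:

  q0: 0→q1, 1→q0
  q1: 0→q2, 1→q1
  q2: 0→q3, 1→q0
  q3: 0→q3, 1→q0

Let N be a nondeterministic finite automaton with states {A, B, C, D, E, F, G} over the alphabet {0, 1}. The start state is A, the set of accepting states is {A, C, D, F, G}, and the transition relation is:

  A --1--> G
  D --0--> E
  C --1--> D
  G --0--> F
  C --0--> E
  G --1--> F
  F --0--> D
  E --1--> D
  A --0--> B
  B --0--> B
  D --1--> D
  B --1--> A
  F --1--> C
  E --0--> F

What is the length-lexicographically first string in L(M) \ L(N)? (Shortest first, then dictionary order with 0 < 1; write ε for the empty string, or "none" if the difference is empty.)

The string 00 is accepted by M but not by N.
No shorter string lies in the difference, and 00 is the lexicographically first length-2 string in L(M) \ L(N).

00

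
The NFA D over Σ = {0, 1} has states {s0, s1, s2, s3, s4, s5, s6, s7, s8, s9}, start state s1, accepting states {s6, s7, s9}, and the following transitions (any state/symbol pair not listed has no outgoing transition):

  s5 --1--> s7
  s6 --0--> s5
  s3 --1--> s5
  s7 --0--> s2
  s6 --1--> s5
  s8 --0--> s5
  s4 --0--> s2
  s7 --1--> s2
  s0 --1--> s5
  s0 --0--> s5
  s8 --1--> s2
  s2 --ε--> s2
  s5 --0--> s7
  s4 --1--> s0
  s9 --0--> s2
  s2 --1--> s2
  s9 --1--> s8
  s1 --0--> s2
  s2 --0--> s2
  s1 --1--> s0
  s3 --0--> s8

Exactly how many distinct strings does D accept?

4

The useful subgraph on states {s0, s1, s5, s7} is acyclic, so L(D) is finite; the longest accepting path visits 4 useful states, giving maximum string length 3.
Counting accepting paths from s1 by length: 4 of length 3. Total 4.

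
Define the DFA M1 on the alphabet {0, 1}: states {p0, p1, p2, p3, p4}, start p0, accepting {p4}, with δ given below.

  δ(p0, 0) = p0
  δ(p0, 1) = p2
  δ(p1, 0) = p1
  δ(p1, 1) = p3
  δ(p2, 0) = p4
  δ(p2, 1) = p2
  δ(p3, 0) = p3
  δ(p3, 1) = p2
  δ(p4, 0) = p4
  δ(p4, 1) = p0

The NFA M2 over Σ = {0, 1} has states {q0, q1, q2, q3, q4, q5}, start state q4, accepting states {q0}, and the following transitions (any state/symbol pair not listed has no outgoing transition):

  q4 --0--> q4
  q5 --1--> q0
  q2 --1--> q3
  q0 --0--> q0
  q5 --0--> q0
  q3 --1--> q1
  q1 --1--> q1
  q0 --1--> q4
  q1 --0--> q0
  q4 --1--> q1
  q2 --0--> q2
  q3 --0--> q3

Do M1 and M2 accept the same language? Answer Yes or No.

Yes

Exploring the product automaton M1 × M2 from the start pair (p0, q4), following both machines on each input symbol, reaches 3 state pairs: (p0, q4), (p2, q1), (p4, q0).
M1 accepts in {p4} and M2 accepts in {q0}. In every reachable pair the two components are either both accepting — (p4, q0) — or both non-accepting, so no string is accepted by exactly one of the machines: L(M1) \ L(M2) and L(M2) \ L(M1) are both empty.
Hence every string is accepted by M1 iff it is accepted by M2, and the two languages coincide.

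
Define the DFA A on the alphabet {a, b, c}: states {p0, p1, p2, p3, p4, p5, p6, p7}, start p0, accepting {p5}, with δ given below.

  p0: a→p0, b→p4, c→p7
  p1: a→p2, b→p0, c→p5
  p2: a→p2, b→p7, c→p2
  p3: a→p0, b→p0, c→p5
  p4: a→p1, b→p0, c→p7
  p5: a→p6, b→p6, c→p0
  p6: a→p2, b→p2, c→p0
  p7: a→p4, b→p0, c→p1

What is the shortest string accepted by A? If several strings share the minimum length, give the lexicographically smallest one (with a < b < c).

bac

A breadth-first search from p0 reaches an accepting state first via the path p0 → p4 → p1 → p5 on input bac.
No string of length < 3 is accepted (BFS exhausts all shorter strings without reaching an accepting state), and bac is the lexicographically least accepting string of length 3.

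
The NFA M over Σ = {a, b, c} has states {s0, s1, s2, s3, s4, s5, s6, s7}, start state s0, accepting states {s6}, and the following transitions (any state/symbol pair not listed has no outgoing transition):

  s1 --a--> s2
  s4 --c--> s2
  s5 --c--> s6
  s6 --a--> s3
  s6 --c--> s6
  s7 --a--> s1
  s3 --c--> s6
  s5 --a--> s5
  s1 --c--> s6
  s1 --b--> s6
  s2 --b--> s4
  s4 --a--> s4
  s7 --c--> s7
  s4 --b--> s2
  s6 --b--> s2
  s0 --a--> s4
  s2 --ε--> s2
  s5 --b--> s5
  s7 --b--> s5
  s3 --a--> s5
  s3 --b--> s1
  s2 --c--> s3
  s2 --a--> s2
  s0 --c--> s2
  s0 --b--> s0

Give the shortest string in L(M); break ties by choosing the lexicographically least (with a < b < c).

A breadth-first search from s0 reaches an accepting state first via the path s0 → s2 → s3 → s6 on input ccc.
No string of length < 3 is accepted (BFS exhausts all shorter strings without reaching an accepting state), and ccc is the lexicographically least accepting string of length 3.

ccc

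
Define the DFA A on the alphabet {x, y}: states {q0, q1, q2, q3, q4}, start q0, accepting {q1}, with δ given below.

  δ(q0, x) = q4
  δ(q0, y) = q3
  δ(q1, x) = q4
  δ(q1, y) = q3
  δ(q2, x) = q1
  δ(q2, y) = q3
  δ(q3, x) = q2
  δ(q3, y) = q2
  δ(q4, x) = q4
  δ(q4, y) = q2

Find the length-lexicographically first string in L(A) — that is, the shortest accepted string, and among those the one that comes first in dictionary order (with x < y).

xyx

A breadth-first search from q0 reaches an accepting state first via the path q0 → q4 → q2 → q1 on input xyx.
No string of length < 3 is accepted (BFS exhausts all shorter strings without reaching an accepting state), and xyx is the lexicographically least accepting string of length 3.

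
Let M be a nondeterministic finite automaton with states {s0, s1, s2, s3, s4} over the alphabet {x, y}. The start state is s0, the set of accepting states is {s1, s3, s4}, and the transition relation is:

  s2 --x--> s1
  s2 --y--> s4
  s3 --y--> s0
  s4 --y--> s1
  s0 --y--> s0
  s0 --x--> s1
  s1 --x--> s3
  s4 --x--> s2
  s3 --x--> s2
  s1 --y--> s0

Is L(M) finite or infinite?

infinite

State s0 is reachable from the start and can reach an accepting state, and it lies on the cycle s0 → s0.
Traversing that cycle any number of times yields accepted strings of unbounded length, so the language is infinite.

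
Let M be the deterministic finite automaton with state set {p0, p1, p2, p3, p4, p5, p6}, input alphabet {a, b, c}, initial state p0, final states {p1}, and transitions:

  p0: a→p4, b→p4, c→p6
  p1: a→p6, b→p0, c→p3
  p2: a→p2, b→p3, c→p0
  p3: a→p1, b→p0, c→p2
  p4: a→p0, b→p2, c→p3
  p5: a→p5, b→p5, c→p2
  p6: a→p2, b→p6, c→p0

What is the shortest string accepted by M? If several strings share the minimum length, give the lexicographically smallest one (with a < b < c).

aca

A breadth-first search from p0 reaches an accepting state first via the path p0 → p4 → p3 → p1 on input aca.
No string of length < 3 is accepted (BFS exhausts all shorter strings without reaching an accepting state), and aca is the lexicographically least accepting string of length 3.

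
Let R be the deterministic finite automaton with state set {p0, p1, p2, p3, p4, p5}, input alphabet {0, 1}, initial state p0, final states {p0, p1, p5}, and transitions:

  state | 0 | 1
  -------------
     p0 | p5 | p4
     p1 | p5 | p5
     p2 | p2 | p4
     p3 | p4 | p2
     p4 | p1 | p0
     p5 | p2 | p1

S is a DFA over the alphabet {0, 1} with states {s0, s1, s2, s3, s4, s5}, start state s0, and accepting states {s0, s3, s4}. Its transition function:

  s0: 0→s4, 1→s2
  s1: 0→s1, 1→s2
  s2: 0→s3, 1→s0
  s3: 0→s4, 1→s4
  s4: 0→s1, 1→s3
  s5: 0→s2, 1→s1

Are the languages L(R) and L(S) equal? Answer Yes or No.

Yes

Exploring the product automaton R × S from the start pair (p0, s0), following both machines on each input symbol, reaches 5 state pairs: (p0, s0), (p5, s4), (p4, s2), (p2, s1), (p1, s3).
R accepts in {p0, p1, p5} and S accepts in {s0, s3, s4}. In every reachable pair the two components are either both accepting — (p0, s0), (p5, s4), (p1, s3) — or both non-accepting, so no string is accepted by exactly one of the machines: L(R) \ L(S) and L(S) \ L(R) are both empty.
Hence every string is accepted by R iff it is accepted by S, and the two languages coincide.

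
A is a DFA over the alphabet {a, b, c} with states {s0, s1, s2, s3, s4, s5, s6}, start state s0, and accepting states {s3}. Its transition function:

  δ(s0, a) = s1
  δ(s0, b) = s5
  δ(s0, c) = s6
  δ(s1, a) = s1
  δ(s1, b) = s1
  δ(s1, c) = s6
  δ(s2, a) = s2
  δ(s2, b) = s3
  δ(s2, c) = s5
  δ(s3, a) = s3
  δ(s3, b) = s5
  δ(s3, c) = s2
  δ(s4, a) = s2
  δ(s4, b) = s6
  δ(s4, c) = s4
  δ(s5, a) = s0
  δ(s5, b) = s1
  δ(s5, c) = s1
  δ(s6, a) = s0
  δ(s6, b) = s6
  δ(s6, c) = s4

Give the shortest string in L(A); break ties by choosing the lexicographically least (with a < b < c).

ccab

A breadth-first search from s0 reaches an accepting state first via the path s0 → s6 → s4 → s2 → s3 on input ccab.
No string of length < 4 is accepted (BFS exhausts all shorter strings without reaching an accepting state), and ccab is the lexicographically least accepting string of length 4.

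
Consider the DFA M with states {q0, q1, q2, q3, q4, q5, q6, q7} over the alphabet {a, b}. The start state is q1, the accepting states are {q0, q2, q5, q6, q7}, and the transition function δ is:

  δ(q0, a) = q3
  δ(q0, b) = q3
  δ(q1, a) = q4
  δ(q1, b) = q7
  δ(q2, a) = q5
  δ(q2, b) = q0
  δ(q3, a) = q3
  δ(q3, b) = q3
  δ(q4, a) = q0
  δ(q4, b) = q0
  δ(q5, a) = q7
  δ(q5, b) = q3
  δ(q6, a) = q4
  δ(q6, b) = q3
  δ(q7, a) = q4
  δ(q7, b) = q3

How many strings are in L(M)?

The useful subgraph on states {q0, q1, q4, q7} is acyclic, so L(M) is finite; the longest accepting path visits 4 useful states, giving maximum string length 3.
Counting accepting paths from q1 by length: 1 of length 1, 2 of length 2, 2 of length 3. Total 5.

5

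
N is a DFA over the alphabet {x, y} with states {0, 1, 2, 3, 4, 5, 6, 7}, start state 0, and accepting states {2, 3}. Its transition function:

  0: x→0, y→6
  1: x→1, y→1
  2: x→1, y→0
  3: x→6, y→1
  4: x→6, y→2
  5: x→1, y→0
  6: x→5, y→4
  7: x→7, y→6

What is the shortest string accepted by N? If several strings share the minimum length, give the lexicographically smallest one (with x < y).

A breadth-first search from 0 reaches an accepting state first via the path 0 → 6 → 4 → 2 on input yyy.
No string of length < 3 is accepted (BFS exhausts all shorter strings without reaching an accepting state), and yyy is the lexicographically least accepting string of length 3.

yyy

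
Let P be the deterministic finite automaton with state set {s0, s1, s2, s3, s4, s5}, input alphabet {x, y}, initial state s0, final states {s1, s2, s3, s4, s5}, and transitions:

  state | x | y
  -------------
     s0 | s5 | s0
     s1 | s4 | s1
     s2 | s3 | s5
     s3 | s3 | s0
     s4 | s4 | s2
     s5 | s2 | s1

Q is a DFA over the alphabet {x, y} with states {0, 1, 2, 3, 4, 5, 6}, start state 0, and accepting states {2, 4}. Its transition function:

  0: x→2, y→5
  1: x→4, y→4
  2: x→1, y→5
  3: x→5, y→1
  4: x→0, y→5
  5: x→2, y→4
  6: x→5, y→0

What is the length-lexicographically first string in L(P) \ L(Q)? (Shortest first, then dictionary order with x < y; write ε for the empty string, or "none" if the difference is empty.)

xx

The string xx is accepted by P but not by Q.
No shorter string lies in the difference, and xx is the lexicographically first length-2 string in L(P) \ L(Q).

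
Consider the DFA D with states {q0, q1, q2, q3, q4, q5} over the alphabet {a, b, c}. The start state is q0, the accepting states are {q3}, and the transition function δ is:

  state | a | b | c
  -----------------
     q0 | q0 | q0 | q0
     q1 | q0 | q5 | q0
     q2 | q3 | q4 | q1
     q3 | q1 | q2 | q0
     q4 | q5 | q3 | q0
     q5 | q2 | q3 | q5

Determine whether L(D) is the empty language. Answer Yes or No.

The states reachable from the start state are {q0}.
None of the accepting states {q3} is reachable, so no string is accepted and L(D) = ∅.

Yes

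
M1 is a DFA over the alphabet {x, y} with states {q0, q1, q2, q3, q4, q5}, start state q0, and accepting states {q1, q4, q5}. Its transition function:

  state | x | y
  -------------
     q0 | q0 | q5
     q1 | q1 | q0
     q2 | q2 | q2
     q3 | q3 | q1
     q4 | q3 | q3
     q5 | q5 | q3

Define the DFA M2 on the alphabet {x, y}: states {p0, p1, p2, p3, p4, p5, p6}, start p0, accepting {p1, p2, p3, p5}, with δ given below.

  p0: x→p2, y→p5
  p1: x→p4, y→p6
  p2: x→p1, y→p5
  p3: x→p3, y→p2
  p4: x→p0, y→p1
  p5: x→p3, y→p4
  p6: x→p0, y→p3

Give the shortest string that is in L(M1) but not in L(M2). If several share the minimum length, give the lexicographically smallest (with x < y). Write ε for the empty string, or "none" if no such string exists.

The string xxy is accepted by M1 but not by M2.
No shorter string lies in the difference, and xxy is the lexicographically first length-3 string in L(M1) \ L(M2).

xxy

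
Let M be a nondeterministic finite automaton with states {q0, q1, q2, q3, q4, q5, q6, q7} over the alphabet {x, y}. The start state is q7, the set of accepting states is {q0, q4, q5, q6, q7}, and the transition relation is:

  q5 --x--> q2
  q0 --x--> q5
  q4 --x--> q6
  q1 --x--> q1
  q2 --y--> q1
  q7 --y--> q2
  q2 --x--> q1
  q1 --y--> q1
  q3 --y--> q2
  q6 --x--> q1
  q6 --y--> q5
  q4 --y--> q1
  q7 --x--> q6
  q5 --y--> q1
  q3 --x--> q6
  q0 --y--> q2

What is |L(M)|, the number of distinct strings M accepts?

The useful subgraph on states {q5, q6, q7} is acyclic, so L(M) is finite; the longest accepting path visits 3 useful states, giving maximum string length 2.
Counting accepting paths from q7 by length: 1 of length 0, 1 of length 1, 1 of length 2. Total 3.

3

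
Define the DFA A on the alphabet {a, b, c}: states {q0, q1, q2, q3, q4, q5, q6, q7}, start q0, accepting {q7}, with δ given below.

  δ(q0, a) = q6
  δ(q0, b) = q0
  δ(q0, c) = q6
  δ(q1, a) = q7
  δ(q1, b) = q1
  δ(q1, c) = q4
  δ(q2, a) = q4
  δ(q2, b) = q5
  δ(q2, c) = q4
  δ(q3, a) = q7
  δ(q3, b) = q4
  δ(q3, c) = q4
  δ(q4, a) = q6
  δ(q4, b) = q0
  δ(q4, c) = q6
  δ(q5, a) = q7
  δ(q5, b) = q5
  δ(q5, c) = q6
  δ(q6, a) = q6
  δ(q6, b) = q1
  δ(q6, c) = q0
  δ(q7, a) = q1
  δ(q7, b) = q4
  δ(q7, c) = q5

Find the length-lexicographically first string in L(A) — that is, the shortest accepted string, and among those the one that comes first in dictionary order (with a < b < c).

A breadth-first search from q0 reaches an accepting state first via the path q0 → q6 → q1 → q7 on input aba.
No string of length < 3 is accepted (BFS exhausts all shorter strings without reaching an accepting state), and aba is the lexicographically least accepting string of length 3.

aba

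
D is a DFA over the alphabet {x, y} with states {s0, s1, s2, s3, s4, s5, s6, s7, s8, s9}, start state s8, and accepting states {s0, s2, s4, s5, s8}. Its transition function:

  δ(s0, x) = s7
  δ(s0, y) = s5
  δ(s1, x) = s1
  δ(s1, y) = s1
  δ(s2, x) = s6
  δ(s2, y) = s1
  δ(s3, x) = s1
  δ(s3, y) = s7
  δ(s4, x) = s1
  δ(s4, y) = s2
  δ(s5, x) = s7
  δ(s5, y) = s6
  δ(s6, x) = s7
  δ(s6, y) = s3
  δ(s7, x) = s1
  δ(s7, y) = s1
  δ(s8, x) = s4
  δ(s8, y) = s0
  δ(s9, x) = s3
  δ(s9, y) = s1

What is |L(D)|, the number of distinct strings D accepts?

The useful subgraph on states {s0, s2, s4, s5, s8} is acyclic, so L(D) is finite; the longest accepting path visits 3 useful states, giving maximum string length 2.
Counting accepting paths from s8 by length: 1 of length 0, 2 of length 1, 2 of length 2. Total 5.

5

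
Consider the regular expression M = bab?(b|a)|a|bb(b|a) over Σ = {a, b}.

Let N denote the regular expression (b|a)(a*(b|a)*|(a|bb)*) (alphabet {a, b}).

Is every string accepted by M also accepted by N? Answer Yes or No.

Converting the expression M to a DFA (subset construction, then merging equivalent states) gives the minimal DFA with states {m0, m1, m2, m3, m4, m5, m6}, start state m0, accepting states {m1, m6} and transitions m0: a→m1, b→m2; m1: a→m3, b→m3; m2: a→m4, b→m5; m3: a→m3, b→m3; m4: a→m1, b→m6; m5: a→m1, b→m1; m6: a→m1, b→m1.
Converting the expression N to a DFA (subset construction, then merging equivalent states) gives the minimal DFA with states {n0, n1}, start state n0, accepting states {n1} and transitions n0: a→n1, b→n1; n1: a→n1, b→n1.
Exploring the product automaton M × N from the start pair (m0, n0), following both machines on each input symbol, reaches 7 state pairs: (m0, n0), (m1, n1), (m2, n1), (m3, n1), (m4, n1), (m5, n1), (m6, n1).
M accepts in {m1, m6} and N accepts in {n1}. The reachable pairs whose M-component is accepting are (m1, n1), (m6, n1); in each of them the N-component is accepting too, so the product for L(M) \ L(N) (M-component accepting, N-component rejecting) has no reachable accepting pair and the difference is empty.
Hence every string in L(M) is also in L(N).

Yes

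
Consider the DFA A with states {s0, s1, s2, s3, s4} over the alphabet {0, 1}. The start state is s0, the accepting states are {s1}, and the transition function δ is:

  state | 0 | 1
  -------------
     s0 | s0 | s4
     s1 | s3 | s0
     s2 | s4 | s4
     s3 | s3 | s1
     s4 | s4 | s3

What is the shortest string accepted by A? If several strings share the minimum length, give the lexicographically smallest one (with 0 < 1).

111

A breadth-first search from s0 reaches an accepting state first via the path s0 → s4 → s3 → s1 on input 111.
No string of length < 3 is accepted (BFS exhausts all shorter strings without reaching an accepting state), and 111 is the lexicographically least accepting string of length 3.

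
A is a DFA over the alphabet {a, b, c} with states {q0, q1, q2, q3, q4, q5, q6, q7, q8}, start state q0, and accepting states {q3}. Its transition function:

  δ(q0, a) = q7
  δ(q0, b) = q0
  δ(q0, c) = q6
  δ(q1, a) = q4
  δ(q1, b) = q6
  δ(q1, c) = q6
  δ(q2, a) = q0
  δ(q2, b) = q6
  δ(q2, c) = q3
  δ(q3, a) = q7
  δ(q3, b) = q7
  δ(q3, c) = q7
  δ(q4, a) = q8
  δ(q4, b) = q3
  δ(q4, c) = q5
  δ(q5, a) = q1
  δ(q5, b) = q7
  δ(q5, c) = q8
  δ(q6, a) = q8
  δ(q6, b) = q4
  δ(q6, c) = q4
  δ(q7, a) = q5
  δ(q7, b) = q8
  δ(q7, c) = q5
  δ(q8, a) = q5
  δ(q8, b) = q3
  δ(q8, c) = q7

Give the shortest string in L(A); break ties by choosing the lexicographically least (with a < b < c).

abb

A breadth-first search from q0 reaches an accepting state first via the path q0 → q7 → q8 → q3 on input abb.
No string of length < 3 is accepted (BFS exhausts all shorter strings without reaching an accepting state), and abb is the lexicographically least accepting string of length 3.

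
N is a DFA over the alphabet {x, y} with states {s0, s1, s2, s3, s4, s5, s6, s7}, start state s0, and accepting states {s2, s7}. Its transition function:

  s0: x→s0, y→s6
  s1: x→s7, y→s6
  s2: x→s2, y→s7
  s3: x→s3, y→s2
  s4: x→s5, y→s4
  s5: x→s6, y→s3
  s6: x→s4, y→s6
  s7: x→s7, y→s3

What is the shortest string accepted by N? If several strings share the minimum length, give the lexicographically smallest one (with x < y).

yxxyy

A breadth-first search from s0 reaches an accepting state first via the path s0 → s6 → s4 → s5 → s3 → s2 on input yxxyy.
No string of length < 5 is accepted (BFS exhausts all shorter strings without reaching an accepting state), and yxxyy is the lexicographically least accepting string of length 5.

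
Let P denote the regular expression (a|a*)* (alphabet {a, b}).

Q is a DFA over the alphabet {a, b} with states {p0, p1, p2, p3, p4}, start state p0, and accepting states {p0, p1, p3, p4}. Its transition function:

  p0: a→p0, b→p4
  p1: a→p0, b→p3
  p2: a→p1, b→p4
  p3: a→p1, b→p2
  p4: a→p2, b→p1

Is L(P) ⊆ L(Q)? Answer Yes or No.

Yes

Converting the expression P to a DFA (subset construction, then merging equivalent states) gives the minimal DFA with states {r0, r1}, start state r0, accepting states {r0} and transitions r0: a→r0, b→r1; r1: a→r1, b→r1.
Exploring the product automaton P × Q from the start pair (r0, p0), following both machines on each input symbol, reaches 6 state pairs: (r0, p0), (r1, p4), (r1, p2), (r1, p1), (r1, p0), (r1, p3).
P accepts in {r0} and Q accepts in {p0, p1, p3, p4}. The reachable pairs whose P-component is accepting are (r0, p0); in each of them the Q-component is accepting too, so the product for L(P) \ L(Q) (P-component accepting, Q-component rejecting) has no reachable accepting pair and the difference is empty.
Hence every string in L(P) is also in L(Q).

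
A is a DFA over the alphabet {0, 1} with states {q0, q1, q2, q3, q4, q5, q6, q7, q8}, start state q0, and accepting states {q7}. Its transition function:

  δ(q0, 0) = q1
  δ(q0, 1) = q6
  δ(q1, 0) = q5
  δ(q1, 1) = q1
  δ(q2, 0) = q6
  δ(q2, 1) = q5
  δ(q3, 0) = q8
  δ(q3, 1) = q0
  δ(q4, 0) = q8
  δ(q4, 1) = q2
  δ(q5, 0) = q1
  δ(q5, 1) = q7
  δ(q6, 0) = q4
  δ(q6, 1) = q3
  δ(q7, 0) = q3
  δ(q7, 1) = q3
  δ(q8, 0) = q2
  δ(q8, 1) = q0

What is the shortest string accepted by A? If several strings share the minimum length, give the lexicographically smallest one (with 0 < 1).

A breadth-first search from q0 reaches an accepting state first via the path q0 → q1 → q5 → q7 on input 001.
No string of length < 3 is accepted (BFS exhausts all shorter strings without reaching an accepting state), and 001 is the lexicographically least accepting string of length 3.

001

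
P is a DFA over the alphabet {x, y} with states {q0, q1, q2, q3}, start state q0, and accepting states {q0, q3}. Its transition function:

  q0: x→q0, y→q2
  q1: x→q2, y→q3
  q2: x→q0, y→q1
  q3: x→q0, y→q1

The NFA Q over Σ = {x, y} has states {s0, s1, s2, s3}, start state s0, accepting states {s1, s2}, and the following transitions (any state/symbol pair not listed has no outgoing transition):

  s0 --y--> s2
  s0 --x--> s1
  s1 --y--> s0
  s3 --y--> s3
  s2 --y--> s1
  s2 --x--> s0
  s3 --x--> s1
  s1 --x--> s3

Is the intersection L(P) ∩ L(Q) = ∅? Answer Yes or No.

No

The string x is accepted by both P and Q.
Hence L(P) ∩ L(Q) ≠ ∅.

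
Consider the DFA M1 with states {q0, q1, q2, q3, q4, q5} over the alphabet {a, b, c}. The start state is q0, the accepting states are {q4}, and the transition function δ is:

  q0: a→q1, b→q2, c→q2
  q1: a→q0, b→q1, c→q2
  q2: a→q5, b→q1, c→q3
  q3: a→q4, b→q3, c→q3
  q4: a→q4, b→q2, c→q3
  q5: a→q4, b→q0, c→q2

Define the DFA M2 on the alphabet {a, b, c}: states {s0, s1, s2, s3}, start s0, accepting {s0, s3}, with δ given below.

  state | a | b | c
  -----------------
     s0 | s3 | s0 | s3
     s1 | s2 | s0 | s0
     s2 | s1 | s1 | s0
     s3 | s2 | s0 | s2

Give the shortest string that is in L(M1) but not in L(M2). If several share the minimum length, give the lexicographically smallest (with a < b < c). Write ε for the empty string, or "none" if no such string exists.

The string baa is accepted by M1 but not by M2.
No shorter string lies in the difference, and baa is the lexicographically first length-3 string in L(M1) \ L(M2).

baa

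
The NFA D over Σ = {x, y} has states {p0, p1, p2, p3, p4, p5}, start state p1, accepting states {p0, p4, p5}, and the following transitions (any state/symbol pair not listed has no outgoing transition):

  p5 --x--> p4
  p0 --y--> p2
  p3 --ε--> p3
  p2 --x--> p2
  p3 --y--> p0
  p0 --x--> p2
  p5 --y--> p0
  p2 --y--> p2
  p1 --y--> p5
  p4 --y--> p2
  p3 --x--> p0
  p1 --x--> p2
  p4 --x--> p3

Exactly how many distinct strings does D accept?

5

The useful subgraph on states {p0, p1, p3, p4, p5} is acyclic, so L(D) is finite; the longest accepting path visits 5 useful states, giving maximum string length 4.
Counting accepting paths from p1 by length: 1 of length 1, 2 of length 2, 2 of length 4. Total 5.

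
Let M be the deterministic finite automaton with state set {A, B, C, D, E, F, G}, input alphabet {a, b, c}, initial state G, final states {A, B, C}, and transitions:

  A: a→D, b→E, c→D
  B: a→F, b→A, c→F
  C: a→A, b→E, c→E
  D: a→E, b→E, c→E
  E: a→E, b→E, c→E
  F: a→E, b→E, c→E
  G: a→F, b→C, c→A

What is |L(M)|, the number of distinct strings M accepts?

The useful subgraph on states {A, C, G} is acyclic, so L(M) is finite; the longest accepting path visits 3 useful states, giving maximum string length 2.
Counting accepting paths from G by length: 2 of length 1, 1 of length 2. Total 3.

3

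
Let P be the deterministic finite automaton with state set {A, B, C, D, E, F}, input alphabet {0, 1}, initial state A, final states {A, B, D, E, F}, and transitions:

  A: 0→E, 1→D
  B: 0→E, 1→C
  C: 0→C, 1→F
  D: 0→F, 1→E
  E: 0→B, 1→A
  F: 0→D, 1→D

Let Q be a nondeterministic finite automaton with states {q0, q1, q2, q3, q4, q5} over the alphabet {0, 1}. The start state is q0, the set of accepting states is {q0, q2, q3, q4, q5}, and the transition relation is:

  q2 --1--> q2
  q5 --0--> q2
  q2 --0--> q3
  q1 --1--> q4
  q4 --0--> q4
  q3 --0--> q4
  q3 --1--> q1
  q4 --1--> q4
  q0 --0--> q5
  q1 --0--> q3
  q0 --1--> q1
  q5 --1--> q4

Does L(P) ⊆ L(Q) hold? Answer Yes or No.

No

The string 1 is in L(P) but not in L(Q).
So L(P) ⊄ L(Q).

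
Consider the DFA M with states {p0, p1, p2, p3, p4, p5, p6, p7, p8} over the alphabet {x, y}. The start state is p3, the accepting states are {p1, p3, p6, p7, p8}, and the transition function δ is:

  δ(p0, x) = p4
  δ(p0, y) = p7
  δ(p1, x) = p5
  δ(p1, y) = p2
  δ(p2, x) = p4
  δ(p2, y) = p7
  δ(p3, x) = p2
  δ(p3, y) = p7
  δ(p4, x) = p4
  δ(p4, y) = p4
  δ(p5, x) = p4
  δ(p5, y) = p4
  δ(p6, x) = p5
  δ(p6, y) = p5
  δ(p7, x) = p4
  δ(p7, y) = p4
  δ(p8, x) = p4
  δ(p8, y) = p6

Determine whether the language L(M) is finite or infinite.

The useful states (reachable from p3 and able to reach an accepting state) are {p2, p3, p7}.
Restricted to these states the transition graph has no cycle, so every accepting path has bounded length and L is finite.

finite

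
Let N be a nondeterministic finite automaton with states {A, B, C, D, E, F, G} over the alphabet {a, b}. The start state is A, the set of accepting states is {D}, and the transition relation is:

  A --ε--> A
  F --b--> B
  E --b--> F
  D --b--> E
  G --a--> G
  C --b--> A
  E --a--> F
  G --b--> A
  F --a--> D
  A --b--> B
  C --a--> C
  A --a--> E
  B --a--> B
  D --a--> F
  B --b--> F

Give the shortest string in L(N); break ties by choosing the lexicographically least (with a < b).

aaa

A breadth-first search from A reaches an accepting state first via the path A → E → F → D on input aaa.
No string of length < 3 is accepted (BFS exhausts all shorter strings without reaching an accepting state), and aaa is the lexicographically least accepting string of length 3.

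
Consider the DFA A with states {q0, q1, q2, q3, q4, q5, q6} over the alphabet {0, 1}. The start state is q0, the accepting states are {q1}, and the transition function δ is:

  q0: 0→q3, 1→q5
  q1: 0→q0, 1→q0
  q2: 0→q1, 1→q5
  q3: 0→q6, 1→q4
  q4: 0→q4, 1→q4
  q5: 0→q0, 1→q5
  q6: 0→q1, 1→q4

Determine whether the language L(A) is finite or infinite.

State q0 is reachable from the start and can reach an accepting state, and it lies on the cycle q0 → q3 → q6 → q1 → q0.
Traversing that cycle any number of times yields accepted strings of unbounded length, so the language is infinite.

infinite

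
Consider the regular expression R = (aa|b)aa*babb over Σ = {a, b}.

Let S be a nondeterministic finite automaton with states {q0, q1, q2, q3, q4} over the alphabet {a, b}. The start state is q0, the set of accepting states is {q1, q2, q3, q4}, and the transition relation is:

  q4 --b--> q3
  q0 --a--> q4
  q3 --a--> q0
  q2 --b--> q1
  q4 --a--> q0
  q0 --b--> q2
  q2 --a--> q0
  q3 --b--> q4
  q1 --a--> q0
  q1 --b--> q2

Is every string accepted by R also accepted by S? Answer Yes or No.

Converting the expression R to a DFA (subset construction, then merging equivalent states) gives the minimal DFA with states {r0, r1, r2, r3, r4, r5, r6, r7, r8}, start state r0, accepting states {r8} and transitions r0: a→r1, b→r2; r1: a→r2, b→r3; r2: a→r4, b→r3; r3: a→r3, b→r3; r4: a→r4, b→r5; r5: a→r6, b→r3; r6: a→r3, b→r7; r7: a→r3, b→r8; r8: a→r3, b→r3.
Exploring the product automaton R × S from the start pair (r0, q0), following both machines on each input symbol, reaches 16 state pairs: (r0, q0), (r1, q4), (r2, q2), (r2, q0), (r3, q3), (r4, q0), (r3, q1), (r4, q4), (r3, q2), (r3, q0), (r3, q4), (r5, q2), (r5, q3), (r6, q0), (r7, q2), (r8, q1).
R accepts in {r8} and S accepts in {q1, q2, q3, q4}. The reachable pairs whose R-component is accepting are (r8, q1); in each of them the S-component is accepting too, so the product for L(R) \ L(S) (R-component accepting, S-component rejecting) has no reachable accepting pair and the difference is empty.
Hence every string in L(R) is also in L(S).

Yes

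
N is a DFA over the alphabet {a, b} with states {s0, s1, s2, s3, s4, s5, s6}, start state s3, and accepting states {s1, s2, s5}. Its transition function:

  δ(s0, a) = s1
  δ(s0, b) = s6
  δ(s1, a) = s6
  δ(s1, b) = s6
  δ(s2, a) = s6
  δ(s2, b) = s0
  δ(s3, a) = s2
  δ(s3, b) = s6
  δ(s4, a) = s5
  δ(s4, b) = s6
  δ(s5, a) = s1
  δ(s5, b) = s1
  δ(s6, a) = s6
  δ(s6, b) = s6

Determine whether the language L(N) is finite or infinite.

finite

The useful states (reachable from s3 and able to reach an accepting state) are {s0, s1, s2, s3}.
Restricted to these states the transition graph has no cycle, so every accepting path has bounded length and L is finite.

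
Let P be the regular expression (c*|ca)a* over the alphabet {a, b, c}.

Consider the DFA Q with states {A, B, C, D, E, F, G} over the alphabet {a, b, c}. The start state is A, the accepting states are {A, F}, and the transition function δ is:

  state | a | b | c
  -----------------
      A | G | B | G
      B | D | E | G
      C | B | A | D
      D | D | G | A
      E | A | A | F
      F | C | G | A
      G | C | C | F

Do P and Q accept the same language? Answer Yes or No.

No

The string a is accepted by P but rejected by Q.
So L(P) ≠ L(Q).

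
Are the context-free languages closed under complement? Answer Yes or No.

CFLs are closed under union, so if they were also closed under complement they would be closed under intersection by De Morgan (L₁ ∩ L₂ is the complement of the union of the complements). But {aⁿbⁿcᵐ} ∩ {aᵐbⁿcⁿ} = {aⁿbⁿcⁿ} is not context-free although both operands are.

No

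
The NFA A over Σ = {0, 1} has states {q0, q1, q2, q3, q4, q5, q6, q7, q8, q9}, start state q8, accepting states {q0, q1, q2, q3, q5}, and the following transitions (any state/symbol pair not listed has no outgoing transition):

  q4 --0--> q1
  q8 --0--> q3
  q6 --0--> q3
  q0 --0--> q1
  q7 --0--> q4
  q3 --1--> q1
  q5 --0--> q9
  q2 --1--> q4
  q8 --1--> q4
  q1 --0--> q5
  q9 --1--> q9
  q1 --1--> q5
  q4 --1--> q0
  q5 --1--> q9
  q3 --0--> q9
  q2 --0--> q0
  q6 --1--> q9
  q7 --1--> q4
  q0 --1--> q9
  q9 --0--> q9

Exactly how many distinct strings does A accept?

11

The useful subgraph on states {q0, q1, q3, q4, q5, q8} is acyclic, so L(A) is finite; the longest accepting path visits 5 useful states, giving maximum string length 4.
Counting accepting paths from q8 by length: 1 of length 1, 3 of length 2, 5 of length 3, 2 of length 4. Total 11.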